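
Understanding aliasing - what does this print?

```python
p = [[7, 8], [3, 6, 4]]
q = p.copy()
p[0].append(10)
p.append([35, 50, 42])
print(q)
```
[[7, 8, 10], [3, 6, 4]]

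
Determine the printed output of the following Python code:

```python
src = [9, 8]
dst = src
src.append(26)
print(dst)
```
[9, 8, 26]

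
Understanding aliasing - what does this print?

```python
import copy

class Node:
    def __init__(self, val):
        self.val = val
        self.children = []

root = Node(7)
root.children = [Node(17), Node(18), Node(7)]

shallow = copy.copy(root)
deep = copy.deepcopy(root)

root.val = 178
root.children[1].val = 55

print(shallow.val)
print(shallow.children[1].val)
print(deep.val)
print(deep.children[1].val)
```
7
55
7
18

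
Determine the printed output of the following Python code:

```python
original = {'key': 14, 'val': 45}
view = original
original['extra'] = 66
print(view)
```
{'key': 14, 'val': 45, 'extra': 66}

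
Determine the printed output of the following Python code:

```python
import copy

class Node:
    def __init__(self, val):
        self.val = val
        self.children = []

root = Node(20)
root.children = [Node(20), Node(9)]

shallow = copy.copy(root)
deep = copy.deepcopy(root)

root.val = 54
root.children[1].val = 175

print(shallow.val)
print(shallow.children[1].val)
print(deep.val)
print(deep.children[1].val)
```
20
175
20
9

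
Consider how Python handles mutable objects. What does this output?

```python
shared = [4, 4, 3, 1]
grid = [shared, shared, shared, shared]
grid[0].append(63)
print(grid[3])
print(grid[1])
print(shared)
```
[4, 4, 3, 1, 63]
[4, 4, 3, 1, 63]
[4, 4, 3, 1, 63]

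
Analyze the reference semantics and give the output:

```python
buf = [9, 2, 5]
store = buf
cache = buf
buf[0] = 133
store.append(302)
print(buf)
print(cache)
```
[133, 2, 5, 302]
[133, 2, 5, 302]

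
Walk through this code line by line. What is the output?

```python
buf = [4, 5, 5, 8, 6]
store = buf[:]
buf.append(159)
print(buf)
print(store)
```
[4, 5, 5, 8, 6, 159]
[4, 5, 5, 8, 6]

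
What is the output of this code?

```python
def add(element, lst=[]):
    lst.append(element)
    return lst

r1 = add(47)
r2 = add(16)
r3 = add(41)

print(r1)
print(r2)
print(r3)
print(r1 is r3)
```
[47, 16, 41]
[47, 16, 41]
[47, 16, 41]
True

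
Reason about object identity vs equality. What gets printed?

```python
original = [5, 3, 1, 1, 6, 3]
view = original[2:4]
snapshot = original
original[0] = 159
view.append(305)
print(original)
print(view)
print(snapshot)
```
[159, 3, 1, 1, 6, 3]
[1, 1, 305]
[159, 3, 1, 1, 6, 3]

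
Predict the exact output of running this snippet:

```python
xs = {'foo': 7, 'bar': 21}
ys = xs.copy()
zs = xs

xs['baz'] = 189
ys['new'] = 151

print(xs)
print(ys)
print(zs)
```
{'foo': 7, 'bar': 21, 'baz': 189}
{'foo': 7, 'bar': 21, 'new': 151}
{'foo': 7, 'bar': 21, 'baz': 189}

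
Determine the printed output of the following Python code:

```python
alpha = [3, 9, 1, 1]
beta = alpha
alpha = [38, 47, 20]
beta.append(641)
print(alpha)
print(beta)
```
[38, 47, 20]
[3, 9, 1, 1, 641]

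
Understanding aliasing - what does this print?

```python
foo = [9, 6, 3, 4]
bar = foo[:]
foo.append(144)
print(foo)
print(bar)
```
[9, 6, 3, 4, 144]
[9, 6, 3, 4]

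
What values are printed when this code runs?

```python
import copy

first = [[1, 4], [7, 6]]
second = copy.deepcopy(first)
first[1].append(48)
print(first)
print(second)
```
[[1, 4], [7, 6, 48]]
[[1, 4], [7, 6]]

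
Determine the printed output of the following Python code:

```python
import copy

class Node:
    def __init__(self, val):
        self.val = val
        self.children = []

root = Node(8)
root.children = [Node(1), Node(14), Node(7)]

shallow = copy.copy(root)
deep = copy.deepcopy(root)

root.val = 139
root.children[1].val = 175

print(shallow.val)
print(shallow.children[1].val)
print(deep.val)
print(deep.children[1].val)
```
8
175
8
14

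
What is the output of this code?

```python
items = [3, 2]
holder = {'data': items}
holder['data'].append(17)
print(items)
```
[3, 2, 17]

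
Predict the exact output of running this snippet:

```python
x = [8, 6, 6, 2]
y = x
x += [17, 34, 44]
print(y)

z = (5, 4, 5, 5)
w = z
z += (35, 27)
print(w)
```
[8, 6, 6, 2, 17, 34, 44]
(5, 4, 5, 5)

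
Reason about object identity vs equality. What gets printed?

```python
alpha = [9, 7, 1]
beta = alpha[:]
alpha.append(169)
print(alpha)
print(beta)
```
[9, 7, 1, 169]
[9, 7, 1]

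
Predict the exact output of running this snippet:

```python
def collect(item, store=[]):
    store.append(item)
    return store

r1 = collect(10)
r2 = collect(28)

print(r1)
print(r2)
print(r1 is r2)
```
[10, 28]
[10, 28]
True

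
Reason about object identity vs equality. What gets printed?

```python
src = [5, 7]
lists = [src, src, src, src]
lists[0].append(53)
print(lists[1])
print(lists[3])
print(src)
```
[5, 7, 53]
[5, 7, 53]
[5, 7, 53]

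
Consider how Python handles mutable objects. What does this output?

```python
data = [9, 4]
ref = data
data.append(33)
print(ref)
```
[9, 4, 33]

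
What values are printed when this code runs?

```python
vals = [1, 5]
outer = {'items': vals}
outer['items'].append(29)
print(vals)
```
[1, 5, 29]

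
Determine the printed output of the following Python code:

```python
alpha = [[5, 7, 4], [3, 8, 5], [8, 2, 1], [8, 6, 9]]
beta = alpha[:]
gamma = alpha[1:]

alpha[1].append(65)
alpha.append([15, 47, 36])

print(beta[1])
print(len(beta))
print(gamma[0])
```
[3, 8, 5, 65]
4
[3, 8, 5, 65]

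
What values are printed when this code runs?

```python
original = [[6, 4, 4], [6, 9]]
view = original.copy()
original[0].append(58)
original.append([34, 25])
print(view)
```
[[6, 4, 4, 58], [6, 9]]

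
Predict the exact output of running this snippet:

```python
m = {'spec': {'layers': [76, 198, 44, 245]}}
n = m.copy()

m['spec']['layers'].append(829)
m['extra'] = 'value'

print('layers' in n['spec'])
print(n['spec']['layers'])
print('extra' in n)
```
True
[76, 198, 44, 245, 829]
False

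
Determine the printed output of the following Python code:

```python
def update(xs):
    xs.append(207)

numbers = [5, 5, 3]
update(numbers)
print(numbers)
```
[5, 5, 3, 207]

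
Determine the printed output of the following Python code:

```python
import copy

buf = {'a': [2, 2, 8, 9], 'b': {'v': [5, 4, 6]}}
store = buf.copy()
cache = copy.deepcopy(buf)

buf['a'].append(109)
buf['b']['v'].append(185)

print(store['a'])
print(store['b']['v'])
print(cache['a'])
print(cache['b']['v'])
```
[2, 2, 8, 9, 109]
[5, 4, 6, 185]
[2, 2, 8, 9]
[5, 4, 6]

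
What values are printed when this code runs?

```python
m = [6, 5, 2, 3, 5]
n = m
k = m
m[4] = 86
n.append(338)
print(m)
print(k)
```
[6, 5, 2, 3, 86, 338]
[6, 5, 2, 3, 86, 338]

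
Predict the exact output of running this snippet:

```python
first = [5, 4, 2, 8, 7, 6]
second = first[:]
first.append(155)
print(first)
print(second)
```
[5, 4, 2, 8, 7, 6, 155]
[5, 4, 2, 8, 7, 6]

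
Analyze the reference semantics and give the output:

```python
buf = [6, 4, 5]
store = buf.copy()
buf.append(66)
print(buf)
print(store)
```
[6, 4, 5, 66]
[6, 4, 5]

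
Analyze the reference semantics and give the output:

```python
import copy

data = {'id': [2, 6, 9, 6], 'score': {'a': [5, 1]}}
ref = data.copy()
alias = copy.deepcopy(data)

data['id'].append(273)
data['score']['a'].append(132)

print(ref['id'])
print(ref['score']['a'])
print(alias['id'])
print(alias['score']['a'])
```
[2, 6, 9, 6, 273]
[5, 1, 132]
[2, 6, 9, 6]
[5, 1]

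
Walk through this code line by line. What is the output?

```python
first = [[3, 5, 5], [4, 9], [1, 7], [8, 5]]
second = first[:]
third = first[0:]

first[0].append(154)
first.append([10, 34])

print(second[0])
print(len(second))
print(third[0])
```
[3, 5, 5, 154]
4
[3, 5, 5, 154]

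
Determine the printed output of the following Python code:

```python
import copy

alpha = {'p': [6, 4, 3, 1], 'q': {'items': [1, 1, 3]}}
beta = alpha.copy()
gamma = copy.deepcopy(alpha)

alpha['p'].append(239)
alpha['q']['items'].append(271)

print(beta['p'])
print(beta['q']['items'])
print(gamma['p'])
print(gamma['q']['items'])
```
[6, 4, 3, 1, 239]
[1, 1, 3, 271]
[6, 4, 3, 1]
[1, 1, 3]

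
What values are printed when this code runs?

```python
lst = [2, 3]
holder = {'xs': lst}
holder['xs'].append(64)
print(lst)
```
[2, 3, 64]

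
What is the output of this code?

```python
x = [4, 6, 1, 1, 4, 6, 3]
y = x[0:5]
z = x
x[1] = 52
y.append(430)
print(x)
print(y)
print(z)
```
[4, 52, 1, 1, 4, 6, 3]
[4, 6, 1, 1, 4, 430]
[4, 52, 1, 1, 4, 6, 3]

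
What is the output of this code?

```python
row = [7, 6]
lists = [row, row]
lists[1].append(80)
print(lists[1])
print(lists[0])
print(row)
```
[7, 6, 80]
[7, 6, 80]
[7, 6, 80]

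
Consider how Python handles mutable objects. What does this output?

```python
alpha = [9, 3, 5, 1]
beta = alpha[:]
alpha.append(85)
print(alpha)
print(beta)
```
[9, 3, 5, 1, 85]
[9, 3, 5, 1]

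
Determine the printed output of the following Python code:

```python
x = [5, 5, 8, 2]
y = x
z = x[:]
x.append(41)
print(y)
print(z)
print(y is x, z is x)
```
[5, 5, 8, 2, 41]
[5, 5, 8, 2]
True False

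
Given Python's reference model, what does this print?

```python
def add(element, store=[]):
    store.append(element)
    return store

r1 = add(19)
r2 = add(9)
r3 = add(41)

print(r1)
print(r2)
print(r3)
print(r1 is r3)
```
[19, 9, 41]
[19, 9, 41]
[19, 9, 41]
True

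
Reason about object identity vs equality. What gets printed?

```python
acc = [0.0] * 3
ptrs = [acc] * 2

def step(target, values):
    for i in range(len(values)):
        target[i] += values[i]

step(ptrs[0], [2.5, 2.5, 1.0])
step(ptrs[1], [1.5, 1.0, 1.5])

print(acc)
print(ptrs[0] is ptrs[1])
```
[4.0, 3.5, 2.5]
True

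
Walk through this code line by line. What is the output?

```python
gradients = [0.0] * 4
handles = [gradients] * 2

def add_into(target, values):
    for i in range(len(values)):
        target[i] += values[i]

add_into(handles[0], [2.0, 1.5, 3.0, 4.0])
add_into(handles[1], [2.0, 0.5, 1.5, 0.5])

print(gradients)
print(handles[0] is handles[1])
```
[4.0, 2.0, 4.5, 4.5]
True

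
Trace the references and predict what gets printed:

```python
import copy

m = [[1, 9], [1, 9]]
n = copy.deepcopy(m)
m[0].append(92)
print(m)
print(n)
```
[[1, 9, 92], [1, 9]]
[[1, 9], [1, 9]]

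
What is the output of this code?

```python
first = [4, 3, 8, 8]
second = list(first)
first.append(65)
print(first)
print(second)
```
[4, 3, 8, 8, 65]
[4, 3, 8, 8]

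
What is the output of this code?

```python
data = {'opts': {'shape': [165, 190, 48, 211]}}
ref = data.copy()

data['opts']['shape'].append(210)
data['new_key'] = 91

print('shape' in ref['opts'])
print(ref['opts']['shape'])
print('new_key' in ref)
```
True
[165, 190, 48, 211, 210]
False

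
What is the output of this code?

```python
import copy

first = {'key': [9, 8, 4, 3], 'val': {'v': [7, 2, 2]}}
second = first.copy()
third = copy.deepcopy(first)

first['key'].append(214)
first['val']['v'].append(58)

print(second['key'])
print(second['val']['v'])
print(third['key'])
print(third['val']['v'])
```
[9, 8, 4, 3, 214]
[7, 2, 2, 58]
[9, 8, 4, 3]
[7, 2, 2]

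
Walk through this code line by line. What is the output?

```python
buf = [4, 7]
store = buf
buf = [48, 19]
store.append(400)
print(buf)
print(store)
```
[48, 19]
[4, 7, 400]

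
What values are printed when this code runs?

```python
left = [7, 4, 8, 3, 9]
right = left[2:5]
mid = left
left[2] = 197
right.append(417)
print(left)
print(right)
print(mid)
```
[7, 4, 197, 3, 9]
[8, 3, 9, 417]
[7, 4, 197, 3, 9]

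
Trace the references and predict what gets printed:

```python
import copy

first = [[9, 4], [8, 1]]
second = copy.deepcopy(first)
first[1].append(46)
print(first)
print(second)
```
[[9, 4], [8, 1, 46]]
[[9, 4], [8, 1]]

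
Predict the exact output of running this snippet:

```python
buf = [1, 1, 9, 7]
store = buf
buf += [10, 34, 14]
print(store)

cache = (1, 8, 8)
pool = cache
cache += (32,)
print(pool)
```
[1, 1, 9, 7, 10, 34, 14]
(1, 8, 8)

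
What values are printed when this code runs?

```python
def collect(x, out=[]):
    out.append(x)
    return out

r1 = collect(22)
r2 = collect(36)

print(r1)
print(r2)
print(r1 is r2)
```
[22, 36]
[22, 36]
True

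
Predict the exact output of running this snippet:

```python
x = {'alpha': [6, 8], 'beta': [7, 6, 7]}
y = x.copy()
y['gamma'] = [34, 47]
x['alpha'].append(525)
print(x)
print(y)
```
{'alpha': [6, 8, 525], 'beta': [7, 6, 7]}
{'alpha': [6, 8, 525], 'beta': [7, 6, 7], 'gamma': [34, 47]}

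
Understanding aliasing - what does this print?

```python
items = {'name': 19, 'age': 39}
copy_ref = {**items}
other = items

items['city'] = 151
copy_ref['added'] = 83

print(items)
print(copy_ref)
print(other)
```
{'name': 19, 'age': 39, 'city': 151}
{'name': 19, 'age': 39, 'added': 83}
{'name': 19, 'age': 39, 'city': 151}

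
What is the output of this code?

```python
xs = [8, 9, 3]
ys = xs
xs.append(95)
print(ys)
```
[8, 9, 3, 95]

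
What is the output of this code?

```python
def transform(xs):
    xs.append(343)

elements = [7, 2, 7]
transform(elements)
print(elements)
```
[7, 2, 7, 343]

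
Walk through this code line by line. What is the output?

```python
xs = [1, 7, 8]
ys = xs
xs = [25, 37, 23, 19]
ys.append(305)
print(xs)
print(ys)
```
[25, 37, 23, 19]
[1, 7, 8, 305]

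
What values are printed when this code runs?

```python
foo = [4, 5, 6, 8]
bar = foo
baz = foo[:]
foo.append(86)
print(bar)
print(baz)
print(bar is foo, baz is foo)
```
[4, 5, 6, 8, 86]
[4, 5, 6, 8]
True False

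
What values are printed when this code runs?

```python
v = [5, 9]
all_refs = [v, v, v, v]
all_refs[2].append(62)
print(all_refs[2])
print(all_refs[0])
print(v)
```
[5, 9, 62]
[5, 9, 62]
[5, 9, 62]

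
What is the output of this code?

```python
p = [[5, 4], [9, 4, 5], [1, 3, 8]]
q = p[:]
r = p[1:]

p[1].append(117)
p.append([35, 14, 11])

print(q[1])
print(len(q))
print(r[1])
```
[9, 4, 5, 117]
3
[1, 3, 8]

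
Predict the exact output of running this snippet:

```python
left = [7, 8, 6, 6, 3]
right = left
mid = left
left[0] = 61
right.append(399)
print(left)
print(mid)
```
[61, 8, 6, 6, 3, 399]
[61, 8, 6, 6, 3, 399]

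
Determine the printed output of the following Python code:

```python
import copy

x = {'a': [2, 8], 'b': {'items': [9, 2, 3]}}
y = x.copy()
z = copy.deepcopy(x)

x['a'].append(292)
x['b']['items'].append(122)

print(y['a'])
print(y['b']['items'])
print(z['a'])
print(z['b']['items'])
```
[2, 8, 292]
[9, 2, 3, 122]
[2, 8]
[9, 2, 3]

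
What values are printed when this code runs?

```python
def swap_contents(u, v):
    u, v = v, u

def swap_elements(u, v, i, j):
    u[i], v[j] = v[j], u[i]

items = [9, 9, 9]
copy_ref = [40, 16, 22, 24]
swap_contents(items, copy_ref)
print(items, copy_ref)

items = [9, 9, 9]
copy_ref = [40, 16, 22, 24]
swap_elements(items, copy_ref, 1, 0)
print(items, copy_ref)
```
[9, 9, 9] [40, 16, 22, 24]
[9, 40, 9] [9, 16, 22, 24]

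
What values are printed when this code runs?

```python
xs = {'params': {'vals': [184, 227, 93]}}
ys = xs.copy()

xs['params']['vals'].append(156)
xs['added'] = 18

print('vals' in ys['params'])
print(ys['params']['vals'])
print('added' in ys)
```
True
[184, 227, 93, 156]
False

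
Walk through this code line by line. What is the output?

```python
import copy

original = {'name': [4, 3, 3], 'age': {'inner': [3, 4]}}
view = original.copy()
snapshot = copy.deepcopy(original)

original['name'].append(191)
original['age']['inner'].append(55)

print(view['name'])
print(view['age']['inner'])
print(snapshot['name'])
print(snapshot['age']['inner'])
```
[4, 3, 3, 191]
[3, 4, 55]
[4, 3, 3]
[3, 4]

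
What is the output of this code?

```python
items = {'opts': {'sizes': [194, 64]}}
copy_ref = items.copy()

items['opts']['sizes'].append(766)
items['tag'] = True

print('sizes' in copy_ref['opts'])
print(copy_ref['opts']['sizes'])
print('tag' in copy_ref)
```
True
[194, 64, 766]
False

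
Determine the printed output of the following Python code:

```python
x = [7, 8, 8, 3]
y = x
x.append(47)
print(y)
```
[7, 8, 8, 3, 47]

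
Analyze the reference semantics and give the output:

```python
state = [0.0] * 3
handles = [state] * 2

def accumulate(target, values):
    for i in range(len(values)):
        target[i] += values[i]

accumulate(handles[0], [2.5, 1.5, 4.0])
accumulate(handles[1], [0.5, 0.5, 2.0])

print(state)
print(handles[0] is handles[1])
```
[3.0, 2.0, 6.0]
True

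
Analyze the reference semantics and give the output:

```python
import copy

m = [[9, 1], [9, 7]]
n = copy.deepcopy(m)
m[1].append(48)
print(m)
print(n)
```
[[9, 1], [9, 7, 48]]
[[9, 1], [9, 7]]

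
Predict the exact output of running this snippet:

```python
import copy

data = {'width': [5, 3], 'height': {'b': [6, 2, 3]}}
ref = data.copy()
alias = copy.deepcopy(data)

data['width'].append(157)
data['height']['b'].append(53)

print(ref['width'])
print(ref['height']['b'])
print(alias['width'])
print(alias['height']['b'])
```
[5, 3, 157]
[6, 2, 3, 53]
[5, 3]
[6, 2, 3]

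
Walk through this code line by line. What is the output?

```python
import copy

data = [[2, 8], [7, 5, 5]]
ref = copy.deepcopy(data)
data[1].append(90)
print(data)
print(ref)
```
[[2, 8], [7, 5, 5, 90]]
[[2, 8], [7, 5, 5]]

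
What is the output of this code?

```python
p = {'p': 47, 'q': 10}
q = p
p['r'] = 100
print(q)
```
{'p': 47, 'q': 10, 'r': 100}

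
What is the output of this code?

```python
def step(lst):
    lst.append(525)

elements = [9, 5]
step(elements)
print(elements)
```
[9, 5, 525]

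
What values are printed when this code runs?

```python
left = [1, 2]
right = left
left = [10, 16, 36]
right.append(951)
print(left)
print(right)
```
[10, 16, 36]
[1, 2, 951]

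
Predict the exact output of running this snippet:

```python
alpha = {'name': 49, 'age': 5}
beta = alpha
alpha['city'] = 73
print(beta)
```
{'name': 49, 'age': 5, 'city': 73}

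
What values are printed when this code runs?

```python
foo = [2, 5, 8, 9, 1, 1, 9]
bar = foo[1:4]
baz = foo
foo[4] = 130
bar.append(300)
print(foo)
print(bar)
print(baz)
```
[2, 5, 8, 9, 130, 1, 9]
[5, 8, 9, 300]
[2, 5, 8, 9, 130, 1, 9]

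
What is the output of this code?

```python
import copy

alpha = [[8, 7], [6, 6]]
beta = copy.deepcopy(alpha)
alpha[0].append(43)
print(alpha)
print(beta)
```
[[8, 7, 43], [6, 6]]
[[8, 7], [6, 6]]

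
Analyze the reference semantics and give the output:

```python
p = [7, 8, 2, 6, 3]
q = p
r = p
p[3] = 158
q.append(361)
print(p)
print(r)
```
[7, 8, 2, 158, 3, 361]
[7, 8, 2, 158, 3, 361]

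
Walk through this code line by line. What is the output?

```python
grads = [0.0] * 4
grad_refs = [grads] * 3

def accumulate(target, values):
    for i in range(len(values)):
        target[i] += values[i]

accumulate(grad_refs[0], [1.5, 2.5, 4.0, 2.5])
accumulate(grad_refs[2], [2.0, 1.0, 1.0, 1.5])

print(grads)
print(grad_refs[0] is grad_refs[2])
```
[3.5, 3.5, 5.0, 4.0]
True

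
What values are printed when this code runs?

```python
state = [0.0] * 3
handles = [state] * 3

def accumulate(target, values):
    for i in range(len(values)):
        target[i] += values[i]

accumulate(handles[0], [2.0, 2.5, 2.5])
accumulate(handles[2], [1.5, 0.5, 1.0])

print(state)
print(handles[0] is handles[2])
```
[3.5, 3.0, 3.5]
True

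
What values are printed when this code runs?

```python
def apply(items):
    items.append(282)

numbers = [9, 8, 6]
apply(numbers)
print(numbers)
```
[9, 8, 6, 282]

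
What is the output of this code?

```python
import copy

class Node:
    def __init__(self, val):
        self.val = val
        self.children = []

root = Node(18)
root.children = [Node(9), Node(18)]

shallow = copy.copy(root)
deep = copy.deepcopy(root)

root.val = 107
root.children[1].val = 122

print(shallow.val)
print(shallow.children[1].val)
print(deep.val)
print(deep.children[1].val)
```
18
122
18
18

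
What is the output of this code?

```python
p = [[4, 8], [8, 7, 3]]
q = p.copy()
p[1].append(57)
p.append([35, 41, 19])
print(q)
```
[[4, 8], [8, 7, 3, 57]]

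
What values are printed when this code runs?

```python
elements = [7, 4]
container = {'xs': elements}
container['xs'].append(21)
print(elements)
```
[7, 4, 21]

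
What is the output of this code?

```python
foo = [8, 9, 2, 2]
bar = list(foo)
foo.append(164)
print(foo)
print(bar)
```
[8, 9, 2, 2, 164]
[8, 9, 2, 2]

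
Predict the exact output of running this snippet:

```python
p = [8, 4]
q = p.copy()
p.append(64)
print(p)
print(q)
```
[8, 4, 64]
[8, 4]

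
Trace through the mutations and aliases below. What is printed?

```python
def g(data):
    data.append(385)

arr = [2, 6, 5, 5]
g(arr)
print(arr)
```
[2, 6, 5, 5, 385]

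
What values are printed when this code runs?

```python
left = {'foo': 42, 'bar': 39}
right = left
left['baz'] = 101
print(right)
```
{'foo': 42, 'bar': 39, 'baz': 101}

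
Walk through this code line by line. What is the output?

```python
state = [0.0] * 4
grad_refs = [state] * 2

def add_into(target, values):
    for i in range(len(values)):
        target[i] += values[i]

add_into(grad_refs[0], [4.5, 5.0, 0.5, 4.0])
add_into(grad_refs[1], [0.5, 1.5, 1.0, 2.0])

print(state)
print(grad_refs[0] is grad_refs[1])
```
[5.0, 6.5, 1.5, 6.0]
True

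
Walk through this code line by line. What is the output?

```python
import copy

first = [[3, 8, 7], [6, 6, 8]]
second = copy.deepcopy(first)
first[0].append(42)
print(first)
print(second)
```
[[3, 8, 7, 42], [6, 6, 8]]
[[3, 8, 7], [6, 6, 8]]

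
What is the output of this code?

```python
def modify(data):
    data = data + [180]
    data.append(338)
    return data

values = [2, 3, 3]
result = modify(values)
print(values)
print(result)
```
[2, 3, 3]
[2, 3, 3, 180, 338]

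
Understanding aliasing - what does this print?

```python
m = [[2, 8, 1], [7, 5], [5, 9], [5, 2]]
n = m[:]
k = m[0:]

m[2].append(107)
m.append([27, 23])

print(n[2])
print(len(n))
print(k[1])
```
[5, 9, 107]
4
[7, 5]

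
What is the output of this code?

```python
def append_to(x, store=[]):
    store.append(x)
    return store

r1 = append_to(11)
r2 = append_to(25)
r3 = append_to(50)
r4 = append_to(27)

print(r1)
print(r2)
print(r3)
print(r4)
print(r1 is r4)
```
[11, 25, 50, 27]
[11, 25, 50, 27]
[11, 25, 50, 27]
[11, 25, 50, 27]
True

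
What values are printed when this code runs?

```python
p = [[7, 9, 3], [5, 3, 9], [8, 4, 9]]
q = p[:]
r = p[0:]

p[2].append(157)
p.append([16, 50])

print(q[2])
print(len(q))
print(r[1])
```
[8, 4, 9, 157]
3
[5, 3, 9]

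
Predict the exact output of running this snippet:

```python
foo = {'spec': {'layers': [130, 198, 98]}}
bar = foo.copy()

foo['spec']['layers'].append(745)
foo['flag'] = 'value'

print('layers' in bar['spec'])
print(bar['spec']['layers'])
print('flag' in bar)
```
True
[130, 198, 98, 745]
False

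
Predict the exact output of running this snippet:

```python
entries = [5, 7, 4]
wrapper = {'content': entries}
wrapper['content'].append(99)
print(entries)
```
[5, 7, 4, 99]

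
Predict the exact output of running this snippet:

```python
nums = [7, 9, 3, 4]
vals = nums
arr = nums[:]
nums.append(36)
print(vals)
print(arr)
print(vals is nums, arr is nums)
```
[7, 9, 3, 4, 36]
[7, 9, 3, 4]
True False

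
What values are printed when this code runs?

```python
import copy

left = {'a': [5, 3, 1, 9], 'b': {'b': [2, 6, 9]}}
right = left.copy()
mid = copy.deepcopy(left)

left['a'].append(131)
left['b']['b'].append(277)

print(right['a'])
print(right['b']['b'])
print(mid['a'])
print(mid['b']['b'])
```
[5, 3, 1, 9, 131]
[2, 6, 9, 277]
[5, 3, 1, 9]
[2, 6, 9]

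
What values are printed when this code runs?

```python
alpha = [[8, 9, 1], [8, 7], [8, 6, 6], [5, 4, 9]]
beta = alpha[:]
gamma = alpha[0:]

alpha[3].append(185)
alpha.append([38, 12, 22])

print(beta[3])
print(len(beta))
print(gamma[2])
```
[5, 4, 9, 185]
4
[8, 6, 6]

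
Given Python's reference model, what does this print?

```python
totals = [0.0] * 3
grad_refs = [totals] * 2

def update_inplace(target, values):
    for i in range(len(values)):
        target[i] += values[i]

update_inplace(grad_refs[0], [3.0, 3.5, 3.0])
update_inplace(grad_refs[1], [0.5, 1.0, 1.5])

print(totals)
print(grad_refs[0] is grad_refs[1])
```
[3.5, 4.5, 4.5]
True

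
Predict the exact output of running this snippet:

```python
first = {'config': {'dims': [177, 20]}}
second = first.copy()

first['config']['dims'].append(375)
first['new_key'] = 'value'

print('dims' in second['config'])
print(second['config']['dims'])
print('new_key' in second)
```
True
[177, 20, 375]
False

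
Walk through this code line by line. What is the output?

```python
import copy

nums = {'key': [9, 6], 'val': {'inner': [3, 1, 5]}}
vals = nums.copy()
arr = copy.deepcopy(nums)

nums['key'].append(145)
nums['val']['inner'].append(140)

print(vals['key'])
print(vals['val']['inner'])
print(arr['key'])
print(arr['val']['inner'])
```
[9, 6, 145]
[3, 1, 5, 140]
[9, 6]
[3, 1, 5]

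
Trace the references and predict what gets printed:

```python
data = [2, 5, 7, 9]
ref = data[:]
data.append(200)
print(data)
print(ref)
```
[2, 5, 7, 9, 200]
[2, 5, 7, 9]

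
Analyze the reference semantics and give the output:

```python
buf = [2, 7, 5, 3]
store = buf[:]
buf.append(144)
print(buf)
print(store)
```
[2, 7, 5, 3, 144]
[2, 7, 5, 3]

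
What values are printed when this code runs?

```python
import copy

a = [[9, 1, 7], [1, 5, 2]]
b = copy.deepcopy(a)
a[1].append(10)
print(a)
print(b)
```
[[9, 1, 7], [1, 5, 2, 10]]
[[9, 1, 7], [1, 5, 2]]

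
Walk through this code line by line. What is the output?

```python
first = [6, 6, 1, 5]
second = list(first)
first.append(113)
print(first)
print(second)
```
[6, 6, 1, 5, 113]
[6, 6, 1, 5]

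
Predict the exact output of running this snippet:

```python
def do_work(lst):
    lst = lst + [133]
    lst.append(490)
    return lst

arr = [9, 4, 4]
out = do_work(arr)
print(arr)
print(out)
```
[9, 4, 4]
[9, 4, 4, 133, 490]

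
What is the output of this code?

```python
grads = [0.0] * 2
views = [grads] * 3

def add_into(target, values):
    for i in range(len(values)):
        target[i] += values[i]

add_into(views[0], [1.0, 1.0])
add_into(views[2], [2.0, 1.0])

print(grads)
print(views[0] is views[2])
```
[3.0, 2.0]
True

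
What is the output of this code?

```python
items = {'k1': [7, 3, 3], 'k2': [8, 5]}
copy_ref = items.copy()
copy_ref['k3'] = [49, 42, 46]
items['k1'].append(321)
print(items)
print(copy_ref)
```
{'k1': [7, 3, 3, 321], 'k2': [8, 5]}
{'k1': [7, 3, 3, 321], 'k2': [8, 5], 'k3': [49, 42, 46]}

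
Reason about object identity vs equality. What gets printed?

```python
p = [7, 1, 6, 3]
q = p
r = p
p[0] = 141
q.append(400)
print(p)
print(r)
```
[141, 1, 6, 3, 400]
[141, 1, 6, 3, 400]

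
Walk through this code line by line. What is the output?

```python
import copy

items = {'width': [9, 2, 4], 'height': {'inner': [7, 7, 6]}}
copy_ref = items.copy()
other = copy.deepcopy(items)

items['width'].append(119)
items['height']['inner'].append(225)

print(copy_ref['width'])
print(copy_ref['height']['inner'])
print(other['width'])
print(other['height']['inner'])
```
[9, 2, 4, 119]
[7, 7, 6, 225]
[9, 2, 4]
[7, 7, 6]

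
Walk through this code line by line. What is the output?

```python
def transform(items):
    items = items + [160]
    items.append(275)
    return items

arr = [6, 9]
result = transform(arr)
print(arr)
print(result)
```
[6, 9]
[6, 9, 160, 275]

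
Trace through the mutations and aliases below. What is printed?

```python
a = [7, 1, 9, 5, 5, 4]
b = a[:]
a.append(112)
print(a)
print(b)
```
[7, 1, 9, 5, 5, 4, 112]
[7, 1, 9, 5, 5, 4]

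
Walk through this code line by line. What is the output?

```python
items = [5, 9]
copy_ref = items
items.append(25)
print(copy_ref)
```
[5, 9, 25]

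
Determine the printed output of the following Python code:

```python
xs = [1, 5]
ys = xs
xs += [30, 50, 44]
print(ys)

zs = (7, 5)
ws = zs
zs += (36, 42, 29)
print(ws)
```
[1, 5, 30, 50, 44]
(7, 5)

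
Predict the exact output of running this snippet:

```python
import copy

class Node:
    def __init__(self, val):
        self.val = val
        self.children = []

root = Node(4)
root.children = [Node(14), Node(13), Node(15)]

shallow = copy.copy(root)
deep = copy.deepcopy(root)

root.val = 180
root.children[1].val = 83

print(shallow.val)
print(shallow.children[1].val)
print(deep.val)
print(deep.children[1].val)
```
4
83
4
13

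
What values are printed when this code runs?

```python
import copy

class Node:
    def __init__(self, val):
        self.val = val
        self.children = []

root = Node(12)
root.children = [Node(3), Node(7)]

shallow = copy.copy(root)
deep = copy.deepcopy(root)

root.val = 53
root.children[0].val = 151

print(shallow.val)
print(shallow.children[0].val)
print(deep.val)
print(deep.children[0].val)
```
12
151
12
3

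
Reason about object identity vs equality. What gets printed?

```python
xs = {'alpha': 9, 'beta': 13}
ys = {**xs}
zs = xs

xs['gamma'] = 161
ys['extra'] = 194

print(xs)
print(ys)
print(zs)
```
{'alpha': 9, 'beta': 13, 'gamma': 161}
{'alpha': 9, 'beta': 13, 'extra': 194}
{'alpha': 9, 'beta': 13, 'gamma': 161}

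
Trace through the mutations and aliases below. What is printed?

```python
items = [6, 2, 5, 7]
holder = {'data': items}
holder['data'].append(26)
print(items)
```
[6, 2, 5, 7, 26]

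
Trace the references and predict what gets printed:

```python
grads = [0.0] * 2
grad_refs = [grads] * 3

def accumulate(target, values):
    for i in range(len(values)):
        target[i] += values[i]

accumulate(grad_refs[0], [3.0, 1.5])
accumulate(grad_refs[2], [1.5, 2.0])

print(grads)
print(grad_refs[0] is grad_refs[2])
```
[4.5, 3.5]
True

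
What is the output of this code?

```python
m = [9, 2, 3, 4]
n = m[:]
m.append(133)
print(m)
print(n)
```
[9, 2, 3, 4, 133]
[9, 2, 3, 4]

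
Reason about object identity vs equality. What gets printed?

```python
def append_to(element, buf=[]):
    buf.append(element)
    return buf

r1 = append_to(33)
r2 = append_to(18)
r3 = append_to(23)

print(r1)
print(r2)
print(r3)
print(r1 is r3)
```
[33, 18, 23]
[33, 18, 23]
[33, 18, 23]
True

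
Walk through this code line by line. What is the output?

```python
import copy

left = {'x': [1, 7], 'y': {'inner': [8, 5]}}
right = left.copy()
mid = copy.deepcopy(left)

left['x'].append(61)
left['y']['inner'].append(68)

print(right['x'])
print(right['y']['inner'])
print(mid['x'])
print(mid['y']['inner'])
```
[1, 7, 61]
[8, 5, 68]
[1, 7]
[8, 5]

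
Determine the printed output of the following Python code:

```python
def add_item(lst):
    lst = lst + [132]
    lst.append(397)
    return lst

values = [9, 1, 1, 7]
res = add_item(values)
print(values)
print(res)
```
[9, 1, 1, 7]
[9, 1, 1, 7, 132, 397]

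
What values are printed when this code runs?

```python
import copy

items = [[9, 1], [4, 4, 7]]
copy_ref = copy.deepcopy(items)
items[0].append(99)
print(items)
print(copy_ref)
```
[[9, 1, 99], [4, 4, 7]]
[[9, 1], [4, 4, 7]]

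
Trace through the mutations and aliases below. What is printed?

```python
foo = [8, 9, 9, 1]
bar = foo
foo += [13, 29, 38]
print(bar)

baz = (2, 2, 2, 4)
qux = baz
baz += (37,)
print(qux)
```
[8, 9, 9, 1, 13, 29, 38]
(2, 2, 2, 4)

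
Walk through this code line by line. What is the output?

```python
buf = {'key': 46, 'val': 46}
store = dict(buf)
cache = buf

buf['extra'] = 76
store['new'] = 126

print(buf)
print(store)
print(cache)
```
{'key': 46, 'val': 46, 'extra': 76}
{'key': 46, 'val': 46, 'new': 126}
{'key': 46, 'val': 46, 'extra': 76}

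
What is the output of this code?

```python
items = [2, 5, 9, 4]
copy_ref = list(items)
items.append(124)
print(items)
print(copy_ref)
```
[2, 5, 9, 4, 124]
[2, 5, 9, 4]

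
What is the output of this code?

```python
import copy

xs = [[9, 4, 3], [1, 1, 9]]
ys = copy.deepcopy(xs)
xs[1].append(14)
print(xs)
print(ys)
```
[[9, 4, 3], [1, 1, 9, 14]]
[[9, 4, 3], [1, 1, 9]]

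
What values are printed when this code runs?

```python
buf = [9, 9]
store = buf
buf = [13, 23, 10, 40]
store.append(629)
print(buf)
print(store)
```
[13, 23, 10, 40]
[9, 9, 629]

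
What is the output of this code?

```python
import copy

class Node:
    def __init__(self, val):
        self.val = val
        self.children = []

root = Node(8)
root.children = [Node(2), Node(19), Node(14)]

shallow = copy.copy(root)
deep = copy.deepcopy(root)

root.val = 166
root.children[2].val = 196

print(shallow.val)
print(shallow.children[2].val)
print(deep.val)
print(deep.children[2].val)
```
8
196
8
14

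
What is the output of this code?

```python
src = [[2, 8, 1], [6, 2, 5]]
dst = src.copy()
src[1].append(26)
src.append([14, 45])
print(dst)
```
[[2, 8, 1], [6, 2, 5, 26]]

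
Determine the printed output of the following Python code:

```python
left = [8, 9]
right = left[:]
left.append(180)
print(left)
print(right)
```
[8, 9, 180]
[8, 9]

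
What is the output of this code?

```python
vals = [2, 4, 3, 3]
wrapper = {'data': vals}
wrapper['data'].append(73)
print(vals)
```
[2, 4, 3, 3, 73]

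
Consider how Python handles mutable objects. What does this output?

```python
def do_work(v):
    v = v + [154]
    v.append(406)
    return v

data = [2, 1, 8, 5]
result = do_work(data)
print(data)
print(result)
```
[2, 1, 8, 5]
[2, 1, 8, 5, 154, 406]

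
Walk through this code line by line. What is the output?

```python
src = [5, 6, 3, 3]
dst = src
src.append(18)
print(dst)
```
[5, 6, 3, 3, 18]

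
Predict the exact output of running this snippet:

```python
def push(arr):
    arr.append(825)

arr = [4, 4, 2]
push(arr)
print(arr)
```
[4, 4, 2, 825]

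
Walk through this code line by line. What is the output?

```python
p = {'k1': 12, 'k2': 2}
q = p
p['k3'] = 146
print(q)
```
{'k1': 12, 'k2': 2, 'k3': 146}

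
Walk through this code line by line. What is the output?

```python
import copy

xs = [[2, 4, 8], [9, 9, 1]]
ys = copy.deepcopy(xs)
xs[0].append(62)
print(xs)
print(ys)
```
[[2, 4, 8, 62], [9, 9, 1]]
[[2, 4, 8], [9, 9, 1]]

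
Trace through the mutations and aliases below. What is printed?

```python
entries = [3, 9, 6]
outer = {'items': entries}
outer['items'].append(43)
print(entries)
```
[3, 9, 6, 43]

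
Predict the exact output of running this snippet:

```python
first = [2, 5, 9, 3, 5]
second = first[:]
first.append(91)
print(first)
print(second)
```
[2, 5, 9, 3, 5, 91]
[2, 5, 9, 3, 5]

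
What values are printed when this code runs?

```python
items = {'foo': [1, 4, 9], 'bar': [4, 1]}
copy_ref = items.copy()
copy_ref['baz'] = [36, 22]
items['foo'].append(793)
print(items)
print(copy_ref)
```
{'foo': [1, 4, 9, 793], 'bar': [4, 1]}
{'foo': [1, 4, 9, 793], 'bar': [4, 1], 'baz': [36, 22]}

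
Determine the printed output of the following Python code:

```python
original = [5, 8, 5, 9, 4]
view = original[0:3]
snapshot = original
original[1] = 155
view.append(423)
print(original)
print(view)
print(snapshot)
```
[5, 155, 5, 9, 4]
[5, 8, 5, 423]
[5, 155, 5, 9, 4]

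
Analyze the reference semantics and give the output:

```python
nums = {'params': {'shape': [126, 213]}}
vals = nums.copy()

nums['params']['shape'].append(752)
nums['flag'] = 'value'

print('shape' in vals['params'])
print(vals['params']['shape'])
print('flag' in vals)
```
True
[126, 213, 752]
False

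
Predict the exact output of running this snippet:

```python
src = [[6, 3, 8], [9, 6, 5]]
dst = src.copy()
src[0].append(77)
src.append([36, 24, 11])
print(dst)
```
[[6, 3, 8, 77], [9, 6, 5]]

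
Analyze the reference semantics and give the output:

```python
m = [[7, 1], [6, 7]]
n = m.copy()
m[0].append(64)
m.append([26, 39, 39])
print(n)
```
[[7, 1, 64], [6, 7]]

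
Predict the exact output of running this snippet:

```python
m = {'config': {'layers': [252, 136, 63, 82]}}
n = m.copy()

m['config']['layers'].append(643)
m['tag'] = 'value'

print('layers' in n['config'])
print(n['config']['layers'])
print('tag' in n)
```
True
[252, 136, 63, 82, 643]
False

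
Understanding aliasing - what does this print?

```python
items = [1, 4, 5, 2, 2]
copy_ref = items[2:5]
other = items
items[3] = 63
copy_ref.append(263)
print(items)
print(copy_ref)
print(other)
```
[1, 4, 5, 63, 2]
[5, 2, 2, 263]
[1, 4, 5, 63, 2]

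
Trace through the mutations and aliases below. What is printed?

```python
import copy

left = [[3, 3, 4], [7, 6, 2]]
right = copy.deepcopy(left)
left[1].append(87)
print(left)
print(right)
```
[[3, 3, 4], [7, 6, 2, 87]]
[[3, 3, 4], [7, 6, 2]]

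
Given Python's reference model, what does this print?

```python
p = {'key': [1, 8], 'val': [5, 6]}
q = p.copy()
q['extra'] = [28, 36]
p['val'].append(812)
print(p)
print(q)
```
{'key': [1, 8], 'val': [5, 6, 812]}
{'key': [1, 8], 'val': [5, 6, 812], 'extra': [28, 36]}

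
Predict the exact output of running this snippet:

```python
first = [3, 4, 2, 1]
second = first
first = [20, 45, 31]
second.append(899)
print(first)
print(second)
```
[20, 45, 31]
[3, 4, 2, 1, 899]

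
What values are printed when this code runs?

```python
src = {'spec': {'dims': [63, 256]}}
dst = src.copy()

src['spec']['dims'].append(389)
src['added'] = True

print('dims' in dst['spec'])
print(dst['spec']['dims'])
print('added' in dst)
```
True
[63, 256, 389]
False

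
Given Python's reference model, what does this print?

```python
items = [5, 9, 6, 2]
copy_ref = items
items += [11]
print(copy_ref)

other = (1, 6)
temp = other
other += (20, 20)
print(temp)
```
[5, 9, 6, 2, 11]
(1, 6)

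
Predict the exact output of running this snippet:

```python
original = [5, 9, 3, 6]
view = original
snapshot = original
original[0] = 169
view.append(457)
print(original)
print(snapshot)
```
[169, 9, 3, 6, 457]
[169, 9, 3, 6, 457]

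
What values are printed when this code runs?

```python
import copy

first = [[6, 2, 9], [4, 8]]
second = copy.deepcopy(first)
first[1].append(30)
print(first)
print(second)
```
[[6, 2, 9], [4, 8, 30]]
[[6, 2, 9], [4, 8]]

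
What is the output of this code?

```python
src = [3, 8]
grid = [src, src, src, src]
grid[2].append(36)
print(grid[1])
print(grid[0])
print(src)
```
[3, 8, 36]
[3, 8, 36]
[3, 8, 36]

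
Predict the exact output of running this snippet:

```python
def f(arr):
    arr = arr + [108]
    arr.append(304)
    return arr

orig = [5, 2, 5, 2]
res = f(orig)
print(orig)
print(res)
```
[5, 2, 5, 2]
[5, 2, 5, 2, 108, 304]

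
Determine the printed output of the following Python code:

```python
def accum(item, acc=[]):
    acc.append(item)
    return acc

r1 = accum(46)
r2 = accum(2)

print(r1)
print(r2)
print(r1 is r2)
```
[46, 2]
[46, 2]
True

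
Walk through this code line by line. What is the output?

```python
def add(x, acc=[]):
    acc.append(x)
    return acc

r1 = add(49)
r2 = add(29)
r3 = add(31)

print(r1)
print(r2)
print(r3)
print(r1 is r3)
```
[49, 29, 31]
[49, 29, 31]
[49, 29, 31]
True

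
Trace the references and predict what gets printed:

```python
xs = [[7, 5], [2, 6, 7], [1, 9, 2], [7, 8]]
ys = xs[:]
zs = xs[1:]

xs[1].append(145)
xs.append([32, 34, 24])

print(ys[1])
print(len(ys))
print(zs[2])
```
[2, 6, 7, 145]
4
[7, 8]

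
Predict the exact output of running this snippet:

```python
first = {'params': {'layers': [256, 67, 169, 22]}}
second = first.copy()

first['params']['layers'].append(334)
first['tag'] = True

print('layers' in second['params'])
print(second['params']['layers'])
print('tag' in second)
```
True
[256, 67, 169, 22, 334]
False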